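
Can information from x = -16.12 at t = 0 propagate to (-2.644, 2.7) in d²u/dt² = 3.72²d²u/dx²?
No. The domain of dependence is [-12.688, 7.4], and -16.12 is outside this interval.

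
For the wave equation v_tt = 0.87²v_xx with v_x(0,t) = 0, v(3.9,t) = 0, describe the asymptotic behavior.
v oscillates (no decay). Energy is conserved; the solution oscillates indefinitely as standing waves.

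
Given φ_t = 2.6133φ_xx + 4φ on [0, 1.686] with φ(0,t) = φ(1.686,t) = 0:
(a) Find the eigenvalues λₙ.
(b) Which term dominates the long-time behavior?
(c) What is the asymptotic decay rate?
Eigenvalues: λₙ = 2.6133n²π²/1.686² - 4.
First three modes:
  n=1: λ₁ = 2.6133π²/1.686² - 4 ≈ 5.073
  n=2: λ₂ = 10.4532π²/1.686² - 4 ≈ 32.294
  n=3: λ₃ = 23.5197π²/1.686² - 4 ≈ 77.661
Since 2.6133π²/1.686² ≈ 9.073 > 4, all λₙ > 0.
The n=1 mode decays slowest → dominates as t → ∞.
Asymptotic: φ ~ c₁ sin(πx/1.686) e^{-λ₁t} with decay rate λ₁ ≈ 5.073.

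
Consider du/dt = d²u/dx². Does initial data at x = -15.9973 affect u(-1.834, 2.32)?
Yes, for any finite x. The heat equation has infinite propagation speed, so all initial data affects all points at any t > 0.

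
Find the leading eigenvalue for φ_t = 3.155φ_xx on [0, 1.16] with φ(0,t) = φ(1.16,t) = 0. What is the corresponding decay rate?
Eigenvalues: λₙ = 3.155n²π²/1.16².
First three modes:
  n=1: λ₁ = 3.155π²/1.16² ≈ 23.141
  n=2: λ₂ = 12.62π²/1.16² ≈ 92.564 (4× faster decay)
  n=3: λ₃ = 28.395π²/1.16² ≈ 208.269 (9× faster decay)
As t → ∞, higher modes decay exponentially faster. The n=1 mode dominates: φ ~ c₁ sin(πx/1.16) e^{-λ₁t}.
Decay rate: λ₁ = 3.155π²/1.16² ≈ 23.141.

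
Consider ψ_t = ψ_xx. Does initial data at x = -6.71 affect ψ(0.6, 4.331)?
Yes, for any finite x. The heat equation has infinite propagation speed, so all initial data affects all points at any t > 0.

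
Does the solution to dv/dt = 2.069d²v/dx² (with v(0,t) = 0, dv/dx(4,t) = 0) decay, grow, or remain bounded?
v → 0. Heat escapes through the Dirichlet boundary.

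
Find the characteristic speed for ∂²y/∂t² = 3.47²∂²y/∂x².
Speed = 3.47. Information travels along characteristics x = x₀ ± 3.47t.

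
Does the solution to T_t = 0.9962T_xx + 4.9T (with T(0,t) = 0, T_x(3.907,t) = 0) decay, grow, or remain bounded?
T grows unboundedly. Reaction dominates diffusion (r=4.9 > κπ²/(4L²)≈0.16); solution grows exponentially.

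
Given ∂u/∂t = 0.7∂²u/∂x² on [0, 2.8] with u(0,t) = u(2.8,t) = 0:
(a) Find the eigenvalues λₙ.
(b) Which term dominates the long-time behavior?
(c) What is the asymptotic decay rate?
Eigenvalues: λₙ = 0.7n²π²/2.8².
First three modes:
  n=1: λ₁ = 0.7π²/2.8² ≈ 0.881
  n=2: λ₂ = 2.8π²/2.8² ≈ 3.525 (4× faster decay)
  n=3: λ₃ = 6.3π²/2.8² ≈ 7.931 (9× faster decay)
As t → ∞, higher modes decay exponentially faster. The n=1 mode dominates: u ~ c₁ sin(πx/2.8) e^{-λ₁t}.
Decay rate: λ₁ = 0.7π²/2.8² ≈ 0.881.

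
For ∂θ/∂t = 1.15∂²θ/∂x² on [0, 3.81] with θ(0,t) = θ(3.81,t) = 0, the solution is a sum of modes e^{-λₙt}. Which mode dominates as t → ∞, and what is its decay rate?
Eigenvalues: λₙ = 1.15n²π²/3.81².
First three modes:
  n=1: λ₁ = 1.15π²/3.81² ≈ 0.782
  n=2: λ₂ = 4.6π²/3.81² ≈ 3.128 (4× faster decay)
  n=3: λ₃ = 10.35π²/3.81² ≈ 7.037 (9× faster decay)
As t → ∞, higher modes decay exponentially faster. The n=1 mode dominates: θ ~ c₁ sin(πx/3.81) e^{-λ₁t}.
Decay rate: λ₁ = 1.15π²/3.81² ≈ 0.782.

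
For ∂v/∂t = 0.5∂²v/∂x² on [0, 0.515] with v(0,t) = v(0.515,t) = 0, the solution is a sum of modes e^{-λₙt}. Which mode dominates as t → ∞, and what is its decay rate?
Eigenvalues: λₙ = 0.5n²π²/0.515².
First three modes:
  n=1: λ₁ = 0.5π²/0.515² ≈ 18.606
  n=2: λ₂ = 2π²/0.515² ≈ 74.424 (4× faster decay)
  n=3: λ₃ = 4.5π²/0.515² ≈ 167.455 (9× faster decay)
As t → ∞, higher modes decay exponentially faster. The n=1 mode dominates: v ~ c₁ sin(πx/0.515) e^{-λ₁t}.
Decay rate: λ₁ = 0.5π²/0.515² ≈ 18.606.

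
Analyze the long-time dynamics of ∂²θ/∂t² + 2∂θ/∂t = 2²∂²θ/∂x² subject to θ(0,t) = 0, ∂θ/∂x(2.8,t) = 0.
Long-time behavior: θ → 0. Damping (γ=2) dissipates energy; oscillations decay exponentially.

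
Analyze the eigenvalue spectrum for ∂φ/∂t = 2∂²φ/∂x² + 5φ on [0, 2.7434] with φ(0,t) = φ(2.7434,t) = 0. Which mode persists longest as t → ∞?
Eigenvalues: λₙ = 2n²π²/2.7434² - 5.
First three modes:
  n=1: λ₁ = 2π²/2.7434² - 5 ≈ -2.377
  n=2: λ₂ = 8π²/2.7434² - 5 ≈ 5.491
  n=3: λ₃ = 18π²/2.7434² - 5 ≈ 18.604
Since 2π²/2.7434² ≈ 2.623 < 5, λ₁ < 0.
The n=1 mode grows fastest (−λₙ is largest for n=1) → dominates.
Asymptotic: φ ~ c₁ sin(πx/2.7434) e^{2.377t} (exponential growth at rate −λ₁ ≈ 2.377).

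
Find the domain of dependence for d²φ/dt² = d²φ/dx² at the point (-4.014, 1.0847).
Domain of dependence: [-5.0987, -2.9293]. Signals travel at speed 1, so data within |x - -4.014| ≤ 1·1.0847 = 1.0847 can reach the point.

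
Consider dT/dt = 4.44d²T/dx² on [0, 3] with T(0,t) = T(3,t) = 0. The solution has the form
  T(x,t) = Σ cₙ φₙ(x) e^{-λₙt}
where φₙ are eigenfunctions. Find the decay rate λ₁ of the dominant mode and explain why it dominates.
Eigenvalues: λₙ = 4.44n²π²/3².
First three modes:
  n=1: λ₁ = 4.44π²/3² ≈ 4.869
  n=2: λ₂ = 17.76π²/3² ≈ 19.476 (4× faster decay)
  n=3: λ₃ = 39.96π²/3² ≈ 43.821 (9× faster decay)
As t → ∞, higher modes decay exponentially faster. The n=1 mode dominates: T ~ c₁ sin(πx/3) e^{-λ₁t}.
Decay rate: λ₁ = 4.44π²/3² ≈ 4.869.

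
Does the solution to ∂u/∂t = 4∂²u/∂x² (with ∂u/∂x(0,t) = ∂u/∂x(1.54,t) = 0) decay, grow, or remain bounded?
u → constant (steady state). Heat is conserved (no flux at boundaries); solution approaches the spatial average.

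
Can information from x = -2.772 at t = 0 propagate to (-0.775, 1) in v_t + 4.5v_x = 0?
No. Only data at x = -5.275 affects (-0.775, 1). Advection has one-way propagation along characteristics.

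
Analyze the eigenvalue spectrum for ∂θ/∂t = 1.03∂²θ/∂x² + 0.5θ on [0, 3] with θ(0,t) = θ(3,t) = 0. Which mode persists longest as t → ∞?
Eigenvalues: λₙ = 1.03n²π²/3² - 0.5.
First three modes:
  n=1: λ₁ = 1.03π²/3² - 0.5 ≈ 0.63
  n=2: λ₂ = 4.12π²/3² - 0.5 ≈ 4.018
  n=3: λ₃ = 9.27π²/3² - 0.5 ≈ 9.666
Since 1.03π²/3² ≈ 1.13 > 0.5, all λₙ > 0.
The n=1 mode decays slowest → dominates as t → ∞.
Asymptotic: θ ~ c₁ sin(πx/3) e^{-λ₁t} with decay rate λ₁ ≈ 0.63.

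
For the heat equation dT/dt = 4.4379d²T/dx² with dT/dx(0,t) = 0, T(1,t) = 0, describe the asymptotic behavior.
T → 0. Heat escapes through the Dirichlet boundary.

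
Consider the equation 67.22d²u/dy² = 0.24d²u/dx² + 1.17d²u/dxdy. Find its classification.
Rewriting in standard form: -0.24d²u/dx² - 1.17d²u/dxdy + 67.22d²u/dy² = 0. Hyperbolic. (A = -0.24, B = -1.17, C = 67.22 gives B² - 4AC = 65.9001.)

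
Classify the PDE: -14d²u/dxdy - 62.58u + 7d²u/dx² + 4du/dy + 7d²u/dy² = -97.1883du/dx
Rewriting in standard form: 7d²u/dx² - 14d²u/dxdy + 7d²u/dy² + 97.1883du/dx + 4du/dy - 62.58u = 0. A = 7, B = -14, C = 7. Discriminant B² - 4AC = 0. Since 0 = 0, parabolic.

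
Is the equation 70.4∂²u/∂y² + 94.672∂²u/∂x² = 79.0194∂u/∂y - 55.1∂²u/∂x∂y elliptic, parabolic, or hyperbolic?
Rewriting in standard form: 94.672∂²u/∂x² + 55.1∂²u/∂x∂y + 70.4∂²u/∂y² - 79.0194∂u/∂y = 0. Computing B² - 4AC with A = 94.672, B = 55.1, C = 70.4: discriminant = -23623.6252 (negative). Answer: elliptic.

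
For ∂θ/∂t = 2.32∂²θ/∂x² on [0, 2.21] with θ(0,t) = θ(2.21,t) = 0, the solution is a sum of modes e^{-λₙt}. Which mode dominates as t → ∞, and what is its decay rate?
Eigenvalues: λₙ = 2.32n²π²/2.21².
First three modes:
  n=1: λ₁ = 2.32π²/2.21² ≈ 4.688
  n=2: λ₂ = 9.28π²/2.21² ≈ 18.753 (4× faster decay)
  n=3: λ₃ = 20.88π²/2.21² ≈ 42.194 (9× faster decay)
As t → ∞, higher modes decay exponentially faster. The n=1 mode dominates: θ ~ c₁ sin(πx/2.21) e^{-λ₁t}.
Decay rate: λ₁ = 2.32π²/2.21² ≈ 4.688.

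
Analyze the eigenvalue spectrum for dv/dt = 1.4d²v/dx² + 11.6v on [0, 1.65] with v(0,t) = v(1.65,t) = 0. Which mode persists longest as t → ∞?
Eigenvalues: λₙ = 1.4n²π²/1.65² - 11.6.
First three modes:
  n=1: λ₁ = 1.4π²/1.65² - 11.6 ≈ -6.525
  n=2: λ₂ = 5.6π²/1.65² - 11.6 ≈ 8.701
  n=3: λ₃ = 12.6π²/1.65² - 11.6 ≈ 34.078
Since 1.4π²/1.65² ≈ 5.075 < 11.6, λ₁ < 0.
The n=1 mode grows fastest (−λₙ is largest for n=1) → dominates.
Asymptotic: v ~ c₁ sin(πx/1.65) e^{6.525t} (exponential growth at rate −λ₁ ≈ 6.525).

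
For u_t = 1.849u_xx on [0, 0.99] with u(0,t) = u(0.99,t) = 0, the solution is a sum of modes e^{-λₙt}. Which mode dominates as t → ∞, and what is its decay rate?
Eigenvalues: λₙ = 1.849n²π²/0.99².
First three modes:
  n=1: λ₁ = 1.849π²/0.99² ≈ 18.619
  n=2: λ₂ = 7.396π²/0.99² ≈ 74.478 (4× faster decay)
  n=3: λ₃ = 16.641π²/0.99² ≈ 167.575 (9× faster decay)
As t → ∞, higher modes decay exponentially faster. The n=1 mode dominates: u ~ c₁ sin(πx/0.99) e^{-λ₁t}.
Decay rate: λ₁ = 1.849π²/0.99² ≈ 18.619.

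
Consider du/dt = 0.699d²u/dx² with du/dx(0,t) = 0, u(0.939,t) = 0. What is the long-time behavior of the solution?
As t → ∞, u → 0. Heat escapes through the Dirichlet boundary.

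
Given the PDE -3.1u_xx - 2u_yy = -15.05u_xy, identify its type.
Rewriting in standard form: -3.1u_xx + 15.05u_xy - 2u_yy = 0. The second-order coefficients are A = -3.1, B = 15.05, C = -2. Since B² - 4AC = 201.7025 > 0, this is a hyperbolic PDE.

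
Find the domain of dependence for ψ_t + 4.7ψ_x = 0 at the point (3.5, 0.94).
A single point: x = -0.918. The characteristic through (3.5, 0.94) is x - 4.7t = const, so x = 3.5 - 4.7·0.94 = -0.918.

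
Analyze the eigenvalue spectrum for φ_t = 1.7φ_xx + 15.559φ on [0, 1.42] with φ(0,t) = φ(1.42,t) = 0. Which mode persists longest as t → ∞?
Eigenvalues: λₙ = 1.7n²π²/1.42² - 15.559.
First three modes:
  n=1: λ₁ = 1.7π²/1.42² - 15.559 ≈ -7.238
  n=2: λ₂ = 6.8π²/1.42² - 15.559 ≈ 17.725
  n=3: λ₃ = 15.3π²/1.42² - 15.559 ≈ 59.329
Since 1.7π²/1.42² ≈ 8.321 < 15.559, λ₁ < 0.
The n=1 mode grows fastest (−λₙ is largest for n=1) → dominates.
Asymptotic: φ ~ c₁ sin(πx/1.42) e^{7.238t} (exponential growth at rate −λ₁ ≈ 7.238).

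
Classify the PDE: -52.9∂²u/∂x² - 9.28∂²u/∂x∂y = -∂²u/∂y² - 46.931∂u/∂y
Rewriting in standard form: -52.9∂²u/∂x² - 9.28∂²u/∂x∂y + ∂²u/∂y² + 46.931∂u/∂y = 0. A = -52.9, B = -9.28, C = 1. Discriminant B² - 4AC = 297.7184. Since 297.7184 > 0, hyperbolic.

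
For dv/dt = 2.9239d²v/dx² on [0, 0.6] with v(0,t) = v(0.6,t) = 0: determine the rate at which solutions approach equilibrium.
Eigenvalues: λₙ = 2.9239n²π²/0.6².
First three modes:
  n=1: λ₁ = 2.9239π²/0.6² ≈ 80.16
  n=2: λ₂ = 11.6956π²/0.6² ≈ 320.642 (4× faster decay)
  n=3: λ₃ = 26.3151π²/0.6² ≈ 721.443 (9× faster decay)
As t → ∞, higher modes decay exponentially faster. The n=1 mode dominates: v ~ c₁ sin(πx/0.6) e^{-λ₁t}.
Decay rate: λ₁ = 2.9239π²/0.6² ≈ 80.16.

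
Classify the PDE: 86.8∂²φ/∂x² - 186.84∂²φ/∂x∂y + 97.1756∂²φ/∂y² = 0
A = 86.8, B = -186.84, C = 97.1756. Discriminant B² - 4AC = 1169.81728. Since 1169.81728 > 0, hyperbolic.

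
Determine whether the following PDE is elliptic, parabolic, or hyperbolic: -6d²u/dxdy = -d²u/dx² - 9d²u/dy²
Rewriting in standard form: d²u/dx² - 6d²u/dxdy + 9d²u/dy² = 0. Coefficients: A = 1, B = -6, C = 9. B² - 4AC = 0, which is zero, so the equation is parabolic.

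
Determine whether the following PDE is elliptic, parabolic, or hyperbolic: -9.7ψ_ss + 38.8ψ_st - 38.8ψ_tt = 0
Coefficients: A = -9.7, B = 38.8, C = -38.8. B² - 4AC = 0, which is zero, so the equation is parabolic.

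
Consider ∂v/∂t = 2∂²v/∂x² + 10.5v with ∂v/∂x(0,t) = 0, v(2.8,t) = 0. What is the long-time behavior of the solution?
As t → ∞, v grows unboundedly. Reaction dominates diffusion (r=10.5 > κπ²/(4L²)≈0.63); solution grows exponentially.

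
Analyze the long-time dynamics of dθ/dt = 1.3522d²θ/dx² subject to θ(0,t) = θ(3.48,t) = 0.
Long-time behavior: θ → 0. Heat diffuses out through both boundaries.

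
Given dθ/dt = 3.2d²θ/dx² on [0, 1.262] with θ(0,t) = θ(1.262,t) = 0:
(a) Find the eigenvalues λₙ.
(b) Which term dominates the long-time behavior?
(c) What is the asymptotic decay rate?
Eigenvalues: λₙ = 3.2n²π²/1.262².
First three modes:
  n=1: λ₁ = 3.2π²/1.262² ≈ 19.83
  n=2: λ₂ = 12.8π²/1.262² ≈ 79.322 (4× faster decay)
  n=3: λ₃ = 28.8π²/1.262² ≈ 178.473 (9× faster decay)
As t → ∞, higher modes decay exponentially faster. The n=1 mode dominates: θ ~ c₁ sin(πx/1.262) e^{-λ₁t}.
Decay rate: λ₁ = 3.2π²/1.262² ≈ 19.83.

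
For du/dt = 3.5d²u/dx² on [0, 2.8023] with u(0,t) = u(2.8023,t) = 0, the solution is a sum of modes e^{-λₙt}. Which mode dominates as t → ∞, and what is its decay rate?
Eigenvalues: λₙ = 3.5n²π²/2.8023².
First three modes:
  n=1: λ₁ = 3.5π²/2.8023² ≈ 4.399
  n=2: λ₂ = 14π²/2.8023² ≈ 17.595 (4× faster decay)
  n=3: λ₃ = 31.5π²/2.8023² ≈ 39.59 (9× faster decay)
As t → ∞, higher modes decay exponentially faster. The n=1 mode dominates: u ~ c₁ sin(πx/2.8023) e^{-λ₁t}.
Decay rate: λ₁ = 3.5π²/2.8023² ≈ 4.399.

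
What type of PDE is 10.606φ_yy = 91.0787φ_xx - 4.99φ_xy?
Rewriting in standard form: -91.0787φ_xx + 4.99φ_xy + 10.606φ_yy = 0. With A = -91.0787, B = 4.99, C = 10.606, the discriminant is 3888.8228688. This is a hyperbolic PDE.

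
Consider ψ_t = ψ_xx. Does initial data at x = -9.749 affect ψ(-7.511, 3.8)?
Yes, for any finite x. The heat equation has infinite propagation speed, so all initial data affects all points at any t > 0.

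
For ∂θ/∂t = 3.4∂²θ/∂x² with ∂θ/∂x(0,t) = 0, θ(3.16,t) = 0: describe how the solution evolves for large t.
θ → 0. Heat escapes through the Dirichlet boundary.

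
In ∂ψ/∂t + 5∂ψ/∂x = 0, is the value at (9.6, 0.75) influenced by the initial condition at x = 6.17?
No. Only data at x = 5.85 affects (9.6, 0.75). Advection has one-way propagation along characteristics.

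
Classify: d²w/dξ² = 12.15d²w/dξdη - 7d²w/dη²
Rewriting in standard form: d²w/dξ² - 12.15d²w/dξdη + 7d²w/dη² = 0. Hyperbolic (discriminant = 119.6225).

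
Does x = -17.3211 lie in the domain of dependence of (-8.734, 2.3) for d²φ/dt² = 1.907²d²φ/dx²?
No. The domain of dependence is [-13.1201, -4.3479], and -17.3211 is outside this interval.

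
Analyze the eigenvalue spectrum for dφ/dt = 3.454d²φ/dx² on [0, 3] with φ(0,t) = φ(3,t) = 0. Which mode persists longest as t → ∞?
Eigenvalues: λₙ = 3.454n²π²/3².
First three modes:
  n=1: λ₁ = 3.454π²/3² ≈ 3.788
  n=2: λ₂ = 13.816π²/3² ≈ 15.151 (4× faster decay)
  n=3: λ₃ = 31.086π²/3² ≈ 34.09 (9× faster decay)
As t → ∞, higher modes decay exponentially faster. The n=1 mode dominates: φ ~ c₁ sin(πx/3) e^{-λ₁t}.
Decay rate: λ₁ = 3.454π²/3² ≈ 3.788.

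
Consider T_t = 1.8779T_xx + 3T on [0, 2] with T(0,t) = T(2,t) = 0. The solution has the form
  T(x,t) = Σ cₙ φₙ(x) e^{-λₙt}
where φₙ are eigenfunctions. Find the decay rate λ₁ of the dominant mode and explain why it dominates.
Eigenvalues: λₙ = 1.8779n²π²/2² - 3.
First three modes:
  n=1: λ₁ = 1.8779π²/2² - 3 ≈ 1.634
  n=2: λ₂ = 7.5116π²/2² - 3 ≈ 15.534
  n=3: λ₃ = 16.9011π²/2² - 3 ≈ 38.702
Since 1.8779π²/2² ≈ 4.634 > 3, all λₙ > 0.
The n=1 mode decays slowest → dominates as t → ∞.
Asymptotic: T ~ c₁ sin(πx/2) e^{-λ₁t} with decay rate λ₁ ≈ 1.634.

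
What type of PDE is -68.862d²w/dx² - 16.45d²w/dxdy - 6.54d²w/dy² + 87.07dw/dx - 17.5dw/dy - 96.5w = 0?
With A = -68.862, B = -16.45, C = -6.54, the discriminant is -1530.82742. This is an elliptic PDE.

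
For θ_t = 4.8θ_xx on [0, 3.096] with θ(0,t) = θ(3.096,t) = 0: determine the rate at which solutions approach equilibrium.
Eigenvalues: λₙ = 4.8n²π²/3.096².
First three modes:
  n=1: λ₁ = 4.8π²/3.096² ≈ 4.942
  n=2: λ₂ = 19.2π²/3.096² ≈ 19.77 (4× faster decay)
  n=3: λ₃ = 43.2π²/3.096² ≈ 44.482 (9× faster decay)
As t → ∞, higher modes decay exponentially faster. The n=1 mode dominates: θ ~ c₁ sin(πx/3.096) e^{-λ₁t}.
Decay rate: λ₁ = 4.8π²/3.096² ≈ 4.942.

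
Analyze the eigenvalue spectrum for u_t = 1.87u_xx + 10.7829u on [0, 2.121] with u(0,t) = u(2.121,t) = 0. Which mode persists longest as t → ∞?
Eigenvalues: λₙ = 1.87n²π²/2.121² - 10.7829.
First three modes:
  n=1: λ₁ = 1.87π²/2.121² - 10.7829 ≈ -6.68
  n=2: λ₂ = 7.48π²/2.121² - 10.7829 ≈ 5.628
  n=3: λ₃ = 16.83π²/2.121² - 10.7829 ≈ 26.141
Since 1.87π²/2.121² ≈ 4.103 < 10.7829, λ₁ < 0.
The n=1 mode grows fastest (−λₙ is largest for n=1) → dominates.
Asymptotic: u ~ c₁ sin(πx/2.121) e^{6.68t} (exponential growth at rate −λ₁ ≈ 6.68).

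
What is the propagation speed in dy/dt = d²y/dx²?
Infinite. The heat equation is parabolic, not hyperbolic, so disturbances propagate instantly.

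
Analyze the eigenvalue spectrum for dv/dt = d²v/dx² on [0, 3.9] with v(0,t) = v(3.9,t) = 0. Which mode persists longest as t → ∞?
Eigenvalues: λₙ = n²π²/3.9².
First three modes:
  n=1: λ₁ = π²/3.9² ≈ 0.649
  n=2: λ₂ = 4π²/3.9² ≈ 2.596 (4× faster decay)
  n=3: λ₃ = 9π²/3.9² ≈ 5.84 (9× faster decay)
As t → ∞, higher modes decay exponentially faster. The n=1 mode dominates: v ~ c₁ sin(πx/3.9) e^{-λ₁t}.
Decay rate: λ₁ = π²/3.9² ≈ 0.649.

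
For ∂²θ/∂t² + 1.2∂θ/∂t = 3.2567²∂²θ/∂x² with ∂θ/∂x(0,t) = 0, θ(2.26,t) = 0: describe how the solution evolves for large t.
θ → 0. Damping (γ=1.2) dissipates energy; oscillations decay exponentially.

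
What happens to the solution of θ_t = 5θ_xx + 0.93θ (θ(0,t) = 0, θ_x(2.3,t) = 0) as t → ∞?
θ → 0. Diffusion dominates reaction (r=0.93 < κπ²/(4L²)≈2.33); solution decays.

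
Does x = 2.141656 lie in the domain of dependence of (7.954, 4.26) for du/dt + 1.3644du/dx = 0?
Yes. The characteristic through (7.954, 4.26) passes through x = 2.141656.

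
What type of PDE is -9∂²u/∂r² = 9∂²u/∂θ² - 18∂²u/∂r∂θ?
Rewriting in standard form: -9∂²u/∂r² + 18∂²u/∂r∂θ - 9∂²u/∂θ² = 0. With A = -9, B = 18, C = -9, the discriminant is 0. This is a parabolic PDE.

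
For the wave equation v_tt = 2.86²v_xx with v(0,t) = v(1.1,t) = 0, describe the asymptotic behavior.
v oscillates (no decay). Energy is conserved; the solution oscillates indefinitely as standing waves.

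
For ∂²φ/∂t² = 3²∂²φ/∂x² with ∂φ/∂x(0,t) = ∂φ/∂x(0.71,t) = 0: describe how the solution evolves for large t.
φ oscillates about a mean that drifts linearly in t (generically unbounded; no decay). There is no damping, so the nonconstant modes persist as standing waves (energy conserved, no decay). But with Neumann conditions at both ends the constant mode has eigenvalue 0: the spatial mean M(t) of φ satisfies M'' = 0, so M(t) = M(0) + M'(0)·t. Unless the initial velocity has zero mean (∫φ_t(x,0)dx = 0), the solution grows linearly in t (unbounded, though not exponentially); if it does have zero mean, the solution stays bounded and simply oscillates.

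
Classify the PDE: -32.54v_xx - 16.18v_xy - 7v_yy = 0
A = -32.54, B = -16.18, C = -7. Discriminant B² - 4AC = -649.3276. Since -649.3276 < 0, elliptic.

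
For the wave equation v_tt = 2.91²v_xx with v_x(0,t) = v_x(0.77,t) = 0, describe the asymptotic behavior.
v oscillates about a mean that drifts linearly in t (generically unbounded; no decay). There is no damping, so the nonconstant modes persist as standing waves (energy conserved, no decay). But with Neumann conditions at both ends the constant mode has eigenvalue 0: the spatial mean M(t) of v satisfies M'' = 0, so M(t) = M(0) + M'(0)·t. Unless the initial velocity has zero mean (∫v_t(x,0)dx = 0), the solution grows linearly in t (unbounded, though not exponentially); if it does have zero mean, the solution stays bounded and simply oscillates.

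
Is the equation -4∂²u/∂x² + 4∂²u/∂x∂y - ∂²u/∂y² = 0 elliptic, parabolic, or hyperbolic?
Computing B² - 4AC with A = -4, B = 4, C = -1: discriminant = 0 (zero). Answer: parabolic.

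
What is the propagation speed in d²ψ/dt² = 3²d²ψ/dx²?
Speed = 3. Information travels along characteristics x = x₀ ± 3t.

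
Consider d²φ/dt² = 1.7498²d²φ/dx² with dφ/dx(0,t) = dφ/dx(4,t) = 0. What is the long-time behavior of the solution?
As t → ∞, φ oscillates about a mean that drifts linearly in t (generically unbounded; no decay). There is no damping, so the nonconstant modes persist as standing waves (energy conserved, no decay). But with Neumann conditions at both ends the constant mode has eigenvalue 0: the spatial mean M(t) of φ satisfies M'' = 0, so M(t) = M(0) + M'(0)·t. Unless the initial velocity has zero mean (∫φ_t(x,0)dx = 0), the solution grows linearly in t (unbounded, though not exponentially); if it does have zero mean, the solution stays bounded and simply oscillates.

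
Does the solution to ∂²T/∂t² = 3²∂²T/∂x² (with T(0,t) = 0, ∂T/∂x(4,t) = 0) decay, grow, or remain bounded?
T oscillates (no decay). Energy is conserved; the solution oscillates indefinitely as standing waves.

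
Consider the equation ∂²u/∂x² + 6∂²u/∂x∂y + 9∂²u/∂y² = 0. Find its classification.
Parabolic. (A = 1, B = 6, C = 9 gives B² - 4AC = 0.)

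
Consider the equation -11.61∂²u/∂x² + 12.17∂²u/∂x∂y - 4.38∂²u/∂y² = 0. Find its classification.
Elliptic. (A = -11.61, B = 12.17, C = -4.38 gives B² - 4AC = -55.2983.)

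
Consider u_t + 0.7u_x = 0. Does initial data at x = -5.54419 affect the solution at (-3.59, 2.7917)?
Yes. The characteristic through (-3.59, 2.7917) passes through x = -5.54419.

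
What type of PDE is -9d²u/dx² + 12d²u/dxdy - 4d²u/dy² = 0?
With A = -9, B = 12, C = -4, the discriminant is 0. This is a parabolic PDE.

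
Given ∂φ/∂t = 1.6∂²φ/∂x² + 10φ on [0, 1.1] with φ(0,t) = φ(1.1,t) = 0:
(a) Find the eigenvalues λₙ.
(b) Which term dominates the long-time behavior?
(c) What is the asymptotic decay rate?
Eigenvalues: λₙ = 1.6n²π²/1.1² - 10.
First three modes:
  n=1: λ₁ = 1.6π²/1.1² - 10 ≈ 3.051
  n=2: λ₂ = 6.4π²/1.1² - 10 ≈ 42.203
  n=3: λ₃ = 14.4π²/1.1² - 10 ≈ 107.456
Since 1.6π²/1.1² ≈ 13.051 > 10, all λₙ > 0.
The n=1 mode decays slowest → dominates as t → ∞.
Asymptotic: φ ~ c₁ sin(πx/1.1) e^{-λ₁t} with decay rate λ₁ ≈ 3.051.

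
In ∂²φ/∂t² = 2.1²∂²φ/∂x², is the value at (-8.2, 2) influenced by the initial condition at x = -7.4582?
Yes. The domain of dependence is [-12.4, -4], and -7.4582 ∈ [-12.4, -4].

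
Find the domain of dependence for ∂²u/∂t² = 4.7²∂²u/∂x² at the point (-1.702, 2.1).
Domain of dependence: [-11.572, 8.168]. Signals travel at speed 4.7, so data within |x - -1.702| ≤ 4.7·2.1 = 9.87 can reach the point.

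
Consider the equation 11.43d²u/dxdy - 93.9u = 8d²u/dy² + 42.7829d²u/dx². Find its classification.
Rewriting in standard form: -42.7829d²u/dx² + 11.43d²u/dxdy - 8d²u/dy² - 93.9u = 0. Elliptic. (A = -42.7829, B = 11.43, C = -8 gives B² - 4AC = -1238.4079.)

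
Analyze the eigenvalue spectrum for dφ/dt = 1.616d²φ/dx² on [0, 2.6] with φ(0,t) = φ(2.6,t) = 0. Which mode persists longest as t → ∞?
Eigenvalues: λₙ = 1.616n²π²/2.6².
First three modes:
  n=1: λ₁ = 1.616π²/2.6² ≈ 2.359
  n=2: λ₂ = 6.464π²/2.6² ≈ 9.437 (4× faster decay)
  n=3: λ₃ = 14.544π²/2.6² ≈ 21.234 (9× faster decay)
As t → ∞, higher modes decay exponentially faster. The n=1 mode dominates: φ ~ c₁ sin(πx/2.6) e^{-λ₁t}.
Decay rate: λ₁ = 1.616π²/2.6² ≈ 2.359.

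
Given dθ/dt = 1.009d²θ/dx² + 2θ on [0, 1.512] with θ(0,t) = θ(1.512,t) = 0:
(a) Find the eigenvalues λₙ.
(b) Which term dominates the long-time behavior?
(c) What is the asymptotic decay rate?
Eigenvalues: λₙ = 1.009n²π²/1.512² - 2.
First three modes:
  n=1: λ₁ = 1.009π²/1.512² - 2 ≈ 2.356
  n=2: λ₂ = 4.036π²/1.512² - 2 ≈ 15.424
  n=3: λ₃ = 9.081π²/1.512² - 2 ≈ 37.204
Since 1.009π²/1.512² ≈ 4.356 > 2, all λₙ > 0.
The n=1 mode decays slowest → dominates as t → ∞.
Asymptotic: θ ~ c₁ sin(πx/1.512) e^{-λ₁t} with decay rate λ₁ ≈ 2.356.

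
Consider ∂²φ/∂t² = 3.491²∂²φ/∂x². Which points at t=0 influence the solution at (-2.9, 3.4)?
Domain of dependence: [-14.7694, 8.9694]. Signals travel at speed 3.491, so data within |x - -2.9| ≤ 3.491·3.4 = 11.8694 can reach the point.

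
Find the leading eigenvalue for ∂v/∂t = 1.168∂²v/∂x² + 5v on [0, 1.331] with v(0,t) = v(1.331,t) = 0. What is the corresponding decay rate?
Eigenvalues: λₙ = 1.168n²π²/1.331² - 5.
First three modes:
  n=1: λ₁ = 1.168π²/1.331² - 5 ≈ 1.507
  n=2: λ₂ = 4.672π²/1.331² - 5 ≈ 21.028
  n=3: λ₃ = 10.512π²/1.331² - 5 ≈ 53.564
Since 1.168π²/1.331² ≈ 6.507 > 5, all λₙ > 0.
The n=1 mode decays slowest → dominates as t → ∞.
Asymptotic: v ~ c₁ sin(πx/1.331) e^{-λ₁t} with decay rate λ₁ ≈ 1.507.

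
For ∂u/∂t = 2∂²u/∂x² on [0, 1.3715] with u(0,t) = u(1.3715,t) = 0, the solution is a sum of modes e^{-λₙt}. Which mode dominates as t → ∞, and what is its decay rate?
Eigenvalues: λₙ = 2n²π²/1.3715².
First three modes:
  n=1: λ₁ = 2π²/1.3715² ≈ 10.494
  n=2: λ₂ = 8π²/1.3715² ≈ 41.976 (4× faster decay)
  n=3: λ₃ = 18π²/1.3715² ≈ 94.445 (9× faster decay)
As t → ∞, higher modes decay exponentially faster. The n=1 mode dominates: u ~ c₁ sin(πx/1.3715) e^{-λ₁t}.
Decay rate: λ₁ = 2π²/1.3715² ≈ 10.494.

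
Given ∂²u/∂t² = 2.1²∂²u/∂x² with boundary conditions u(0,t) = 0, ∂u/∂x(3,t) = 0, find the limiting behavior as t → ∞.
u oscillates (no decay). Energy is conserved; the solution oscillates indefinitely as standing waves.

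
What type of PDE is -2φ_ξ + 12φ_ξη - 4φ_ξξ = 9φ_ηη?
Rewriting in standard form: -4φ_ξξ + 12φ_ξη - 9φ_ηη - 2φ_ξ = 0. With A = -4, B = 12, C = -9, the discriminant is 0. This is a parabolic PDE.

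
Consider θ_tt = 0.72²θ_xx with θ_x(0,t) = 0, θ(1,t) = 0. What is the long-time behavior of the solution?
As t → ∞, θ oscillates (no decay). Energy is conserved; the solution oscillates indefinitely as standing waves.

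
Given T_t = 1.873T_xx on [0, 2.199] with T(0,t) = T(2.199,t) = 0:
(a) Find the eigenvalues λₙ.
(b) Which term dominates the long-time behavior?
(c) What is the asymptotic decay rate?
Eigenvalues: λₙ = 1.873n²π²/2.199².
First three modes:
  n=1: λ₁ = 1.873π²/2.199² ≈ 3.823
  n=2: λ₂ = 7.492π²/2.199² ≈ 15.291 (4× faster decay)
  n=3: λ₃ = 16.857π²/2.199² ≈ 34.406 (9× faster decay)
As t → ∞, higher modes decay exponentially faster. The n=1 mode dominates: T ~ c₁ sin(πx/2.199) e^{-λ₁t}.
Decay rate: λ₁ = 1.873π²/2.199² ≈ 3.823.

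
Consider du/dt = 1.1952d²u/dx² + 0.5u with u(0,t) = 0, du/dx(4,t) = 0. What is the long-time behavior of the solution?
As t → ∞, u grows unboundedly. Reaction dominates diffusion (r=0.5 > κπ²/(4L²)≈0.18); solution grows exponentially.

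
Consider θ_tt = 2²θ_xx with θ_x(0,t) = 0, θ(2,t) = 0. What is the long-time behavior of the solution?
As t → ∞, θ oscillates (no decay). Energy is conserved; the solution oscillates indefinitely as standing waves.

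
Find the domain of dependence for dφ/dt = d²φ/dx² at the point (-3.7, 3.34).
The entire real line. The heat equation has infinite propagation speed: any initial disturbance instantly affects all points (though exponentially small far away).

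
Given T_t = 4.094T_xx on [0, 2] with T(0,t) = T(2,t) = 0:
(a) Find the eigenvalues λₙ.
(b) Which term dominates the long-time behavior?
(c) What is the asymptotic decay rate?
Eigenvalues: λₙ = 4.094n²π²/2².
First three modes:
  n=1: λ₁ = 4.094π²/2² ≈ 10.102
  n=2: λ₂ = 16.376π²/2² ≈ 40.406 (4× faster decay)
  n=3: λ₃ = 36.846π²/2² ≈ 90.914 (9× faster decay)
As t → ∞, higher modes decay exponentially faster. The n=1 mode dominates: T ~ c₁ sin(πx/2) e^{-λ₁t}.
Decay rate: λ₁ = 4.094π²/2² ≈ 10.102.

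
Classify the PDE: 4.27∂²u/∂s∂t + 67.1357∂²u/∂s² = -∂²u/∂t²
Rewriting in standard form: 67.1357∂²u/∂s² + 4.27∂²u/∂s∂t + ∂²u/∂t² = 0. A = 67.1357, B = 4.27, C = 1. Discriminant B² - 4AC = -250.3099. Since -250.3099 < 0, elliptic.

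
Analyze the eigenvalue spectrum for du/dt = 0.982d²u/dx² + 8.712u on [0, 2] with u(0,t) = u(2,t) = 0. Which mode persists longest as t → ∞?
Eigenvalues: λₙ = 0.982n²π²/2² - 8.712.
First three modes:
  n=1: λ₁ = 0.982π²/2² - 8.712 ≈ -6.289
  n=2: λ₂ = 3.928π²/2² - 8.712 ≈ 0.98
  n=3: λ₃ = 8.838π²/2² - 8.712 ≈ 13.095
Since 0.982π²/2² ≈ 2.423 < 8.712, λ₁ < 0.
The n=1 mode grows fastest (−λₙ is largest for n=1) → dominates.
Asymptotic: u ~ c₁ sin(πx/2) e^{6.289t} (exponential growth at rate −λ₁ ≈ 6.289).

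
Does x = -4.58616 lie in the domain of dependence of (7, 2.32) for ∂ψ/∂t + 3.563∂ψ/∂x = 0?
No. Only data at x = -1.26616 affects (7, 2.32). Advection has one-way propagation along characteristics.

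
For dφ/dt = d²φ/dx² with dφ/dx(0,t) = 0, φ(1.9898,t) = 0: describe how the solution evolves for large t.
φ → 0. Heat escapes through the Dirichlet boundary.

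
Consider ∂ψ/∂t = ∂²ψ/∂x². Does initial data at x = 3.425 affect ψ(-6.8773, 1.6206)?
Yes, for any finite x. The heat equation has infinite propagation speed, so all initial data affects all points at any t > 0.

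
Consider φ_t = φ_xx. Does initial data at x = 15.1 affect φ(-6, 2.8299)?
Yes, for any finite x. The heat equation has infinite propagation speed, so all initial data affects all points at any t > 0.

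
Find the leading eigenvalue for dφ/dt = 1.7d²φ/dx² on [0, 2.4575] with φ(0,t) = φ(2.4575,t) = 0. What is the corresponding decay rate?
Eigenvalues: λₙ = 1.7n²π²/2.4575².
First three modes:
  n=1: λ₁ = 1.7π²/2.4575² ≈ 2.778
  n=2: λ₂ = 6.8π²/2.4575² ≈ 11.113 (4× faster decay)
  n=3: λ₃ = 15.3π²/2.4575² ≈ 25.004 (9× faster decay)
As t → ∞, higher modes decay exponentially faster. The n=1 mode dominates: φ ~ c₁ sin(πx/2.4575) e^{-λ₁t}.
Decay rate: λ₁ = 1.7π²/2.4575² ≈ 2.778.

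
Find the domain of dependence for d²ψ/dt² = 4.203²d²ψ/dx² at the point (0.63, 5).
Domain of dependence: [-20.385, 21.645]. Signals travel at speed 4.203, so data within |x - 0.63| ≤ 4.203·5 = 21.015 can reach the point.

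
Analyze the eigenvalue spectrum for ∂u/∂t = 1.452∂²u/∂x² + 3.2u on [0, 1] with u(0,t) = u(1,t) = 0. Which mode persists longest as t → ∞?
Eigenvalues: λₙ = 1.452n²π²/1² - 3.2.
First three modes:
  n=1: λ₁ = 1.452π² - 3.2 ≈ 11.131
  n=2: λ₂ = 5.808π² - 3.2 ≈ 54.123
  n=3: λ₃ = 13.068π² - 3.2 ≈ 125.776
Since 1.452π² ≈ 14.331 > 3.2, all λₙ > 0.
The n=1 mode decays slowest → dominates as t → ∞.
Asymptotic: u ~ c₁ sin(πx/1) e^{-λ₁t} with decay rate λ₁ ≈ 11.131.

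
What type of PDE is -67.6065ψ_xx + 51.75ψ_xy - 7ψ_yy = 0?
With A = -67.6065, B = 51.75, C = -7, the discriminant is 785.0805. This is a hyperbolic PDE.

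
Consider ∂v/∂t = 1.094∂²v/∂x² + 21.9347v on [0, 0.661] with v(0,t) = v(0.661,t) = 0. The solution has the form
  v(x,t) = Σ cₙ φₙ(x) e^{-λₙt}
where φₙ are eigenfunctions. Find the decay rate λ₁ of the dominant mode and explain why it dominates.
Eigenvalues: λₙ = 1.094n²π²/0.661² - 21.9347.
First three modes:
  n=1: λ₁ = 1.094π²/0.661² - 21.9347 ≈ 2.778
  n=2: λ₂ = 4.376π²/0.661² - 21.9347 ≈ 76.915
  n=3: λ₃ = 9.846π²/0.661² - 21.9347 ≈ 200.477
Since 1.094π²/0.661² ≈ 24.712 > 21.9347, all λₙ > 0.
The n=1 mode decays slowest → dominates as t → ∞.
Asymptotic: v ~ c₁ sin(πx/0.661) e^{-λ₁t} with decay rate λ₁ ≈ 2.778.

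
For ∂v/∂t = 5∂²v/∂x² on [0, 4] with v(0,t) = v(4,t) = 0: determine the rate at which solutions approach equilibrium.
Eigenvalues: λₙ = 5n²π²/4².
First three modes:
  n=1: λ₁ = 5π²/4² ≈ 3.084
  n=2: λ₂ = 20π²/4² ≈ 12.337 (4× faster decay)
  n=3: λ₃ = 45π²/4² ≈ 27.758 (9× faster decay)
As t → ∞, higher modes decay exponentially faster. The n=1 mode dominates: v ~ c₁ sin(πx/4) e^{-λ₁t}.
Decay rate: λ₁ = 5π²/4² ≈ 3.084.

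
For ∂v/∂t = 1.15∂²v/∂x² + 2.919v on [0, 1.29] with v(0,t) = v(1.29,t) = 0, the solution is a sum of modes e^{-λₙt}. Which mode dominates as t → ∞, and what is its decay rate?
Eigenvalues: λₙ = 1.15n²π²/1.29² - 2.919.
First three modes:
  n=1: λ₁ = 1.15π²/1.29² - 2.919 ≈ 3.902
  n=2: λ₂ = 4.6π²/1.29² - 2.919 ≈ 24.363
  n=3: λ₃ = 10.35π²/1.29² - 2.919 ≈ 58.466
Since 1.15π²/1.29² ≈ 6.821 > 2.919, all λₙ > 0.
The n=1 mode decays slowest → dominates as t → ∞.
Asymptotic: v ~ c₁ sin(πx/1.29) e^{-λ₁t} with decay rate λ₁ ≈ 3.902.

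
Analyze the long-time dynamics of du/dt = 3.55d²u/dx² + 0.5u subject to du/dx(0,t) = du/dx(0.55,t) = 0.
Long-time behavior: u grows unboundedly. With Neumann BCs the constant mode has diffusion eigenvalue 0, so any r > 0 makes it grow like e^(0.5t); solution grows exponentially.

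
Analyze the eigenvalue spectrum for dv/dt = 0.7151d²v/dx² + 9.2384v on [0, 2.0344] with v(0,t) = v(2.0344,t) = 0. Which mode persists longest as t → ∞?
Eigenvalues: λₙ = 0.7151n²π²/2.0344² - 9.2384.
First three modes:
  n=1: λ₁ = 0.7151π²/2.0344² - 9.2384 ≈ -7.533
  n=2: λ₂ = 2.8604π²/2.0344² - 9.2384 ≈ -2.417
  n=3: λ₃ = 6.4359π²/2.0344² - 9.2384 ≈ 6.109
Since 0.7151π²/2.0344² ≈ 1.705 < 9.2384, λ₁ < 0.
The n=1 mode grows fastest (−λₙ is largest for n=1) → dominates.
Asymptotic: v ~ c₁ sin(πx/2.0344) e^{7.533t} (exponential growth at rate −λ₁ ≈ 7.533).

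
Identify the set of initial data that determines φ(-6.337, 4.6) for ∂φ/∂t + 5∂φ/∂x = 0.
A single point: x = -29.337. The characteristic through (-6.337, 4.6) is x - 5t = const, so x = -6.337 - 5·4.6 = -29.337.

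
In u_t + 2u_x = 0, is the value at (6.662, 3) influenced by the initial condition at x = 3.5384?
No. Only data at x = 0.662 affects (6.662, 3). Advection has one-way propagation along characteristics.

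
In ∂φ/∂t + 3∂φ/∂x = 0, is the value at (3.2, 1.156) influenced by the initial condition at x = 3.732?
No. Only data at x = -0.268 affects (3.2, 1.156). Advection has one-way propagation along characteristics.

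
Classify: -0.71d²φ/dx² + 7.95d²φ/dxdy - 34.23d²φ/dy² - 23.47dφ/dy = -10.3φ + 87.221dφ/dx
Rewriting in standard form: -0.71d²φ/dx² + 7.95d²φ/dxdy - 34.23d²φ/dy² - 87.221dφ/dx - 23.47dφ/dy + 10.3φ = 0. Elliptic (discriminant = -34.0107).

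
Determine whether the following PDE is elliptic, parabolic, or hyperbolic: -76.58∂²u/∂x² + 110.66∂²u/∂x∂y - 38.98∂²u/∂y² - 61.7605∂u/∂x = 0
Coefficients: A = -76.58, B = 110.66, C = -38.98. B² - 4AC = 305.282, which is positive, so the equation is hyperbolic.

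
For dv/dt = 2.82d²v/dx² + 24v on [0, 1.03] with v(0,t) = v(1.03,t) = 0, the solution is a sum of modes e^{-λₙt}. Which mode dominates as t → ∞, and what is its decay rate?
Eigenvalues: λₙ = 2.82n²π²/1.03² - 24.
First three modes:
  n=1: λ₁ = 2.82π²/1.03² - 24 ≈ 2.235
  n=2: λ₂ = 11.28π²/1.03² - 24 ≈ 80.938
  n=3: λ₃ = 25.38π²/1.03² - 24 ≈ 212.111
Since 2.82π²/1.03² ≈ 26.235 > 24, all λₙ > 0.
The n=1 mode decays slowest → dominates as t → ∞.
Asymptotic: v ~ c₁ sin(πx/1.03) e^{-λ₁t} with decay rate λ₁ ≈ 2.235.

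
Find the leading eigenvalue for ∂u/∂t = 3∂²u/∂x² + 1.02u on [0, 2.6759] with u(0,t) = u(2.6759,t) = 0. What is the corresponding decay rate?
Eigenvalues: λₙ = 3n²π²/2.6759² - 1.02.
First three modes:
  n=1: λ₁ = 3π²/2.6759² - 1.02 ≈ 3.115
  n=2: λ₂ = 12π²/2.6759² - 1.02 ≈ 15.52
  n=3: λ₃ = 27π²/2.6759² - 1.02 ≈ 36.195
Since 3π²/2.6759² ≈ 4.135 > 1.02, all λₙ > 0.
The n=1 mode decays slowest → dominates as t → ∞.
Asymptotic: u ~ c₁ sin(πx/2.6759) e^{-λ₁t} with decay rate λ₁ ≈ 3.115.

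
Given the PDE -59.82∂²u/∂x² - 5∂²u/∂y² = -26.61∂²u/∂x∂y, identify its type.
Rewriting in standard form: -59.82∂²u/∂x² + 26.61∂²u/∂x∂y - 5∂²u/∂y² = 0. The second-order coefficients are A = -59.82, B = 26.61, C = -5. Since B² - 4AC = -488.3079 < 0, this is an elliptic PDE.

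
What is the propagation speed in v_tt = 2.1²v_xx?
Speed = 2.1. Information travels along characteristics x = x₀ ± 2.1t.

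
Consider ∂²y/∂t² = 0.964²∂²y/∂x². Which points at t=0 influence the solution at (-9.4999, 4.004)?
Domain of dependence: [-13.359756, -5.640044]. Signals travel at speed 0.964, so data within |x - -9.4999| ≤ 0.964·4.004 = 3.859856 can reach the point.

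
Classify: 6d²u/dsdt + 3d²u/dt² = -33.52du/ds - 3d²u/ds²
Rewriting in standard form: 3d²u/ds² + 6d²u/dsdt + 3d²u/dt² + 33.52du/ds = 0. Parabolic (discriminant = 0).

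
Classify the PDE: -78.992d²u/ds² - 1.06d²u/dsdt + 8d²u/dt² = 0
A = -78.992, B = -1.06, C = 8. Discriminant B² - 4AC = 2528.8676. Since 2528.8676 > 0, hyperbolic.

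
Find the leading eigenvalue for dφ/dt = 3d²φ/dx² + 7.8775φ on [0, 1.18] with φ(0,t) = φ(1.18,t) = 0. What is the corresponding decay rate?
Eigenvalues: λₙ = 3n²π²/1.18² - 7.8775.
First three modes:
  n=1: λ₁ = 3π²/1.18² - 7.8775 ≈ 13.387
  n=2: λ₂ = 12π²/1.18² - 7.8775 ≈ 77.181
  n=3: λ₃ = 27π²/1.18² - 7.8775 ≈ 183.504
Since 3π²/1.18² ≈ 21.265 > 7.8775, all λₙ > 0.
The n=1 mode decays slowest → dominates as t → ∞.
Asymptotic: φ ~ c₁ sin(πx/1.18) e^{-λ₁t} with decay rate λ₁ ≈ 13.387.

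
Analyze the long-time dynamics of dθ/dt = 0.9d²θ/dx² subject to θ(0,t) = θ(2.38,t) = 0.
Long-time behavior: θ → 0. Heat diffuses out through both boundaries.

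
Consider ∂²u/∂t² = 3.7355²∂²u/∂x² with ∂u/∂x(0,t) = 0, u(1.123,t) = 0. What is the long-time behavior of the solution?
As t → ∞, u oscillates (no decay). Energy is conserved; the solution oscillates indefinitely as standing waves.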